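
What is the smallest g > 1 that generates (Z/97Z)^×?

φ(97) = 97 − 1 = 96 = 2^5 · 3.
Test candidates g = 2, 3, … against the prime factors q ∈ {2, 3} of φ(97): g is a generator iff g^(96/q) ≢ 1 for every such q.
g = 2: 2^48 ≡ 1 — hits 1, so not a primitive root.
g = 3: 3^48 ≡ 1 — hits 1, so not a primitive root.
g = 4: 4^48 ≡ 1 — hits 1, so not a primitive root.
g = 5: 5^48 ≡ 96; 5^32 ≡ 35 — none is 1, so 5 is a primitive root.
So 5 is the smallest generator of (Z/97Z)^×.

5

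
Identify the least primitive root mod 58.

3

φ(58) = φ(2)·φ(29) = 1·28 = 28 = 2^2 · 7.
g is a primitive root iff g^(28/q) ≢ 1 (mod 58) for each prime q ∈ {2, 7}.
g = 2: gcd(2, 58) = 2 > 1, not a unit — skip.
g = 3: 3^14 ≡ 57; 3^4 ≡ 23 — none is 1, so 3 is a primitive root.
Hence the least primitive root of 58 is 3.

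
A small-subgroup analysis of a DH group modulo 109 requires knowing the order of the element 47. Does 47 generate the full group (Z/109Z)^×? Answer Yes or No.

Yes

φ(109) = 109 − 1 = 108 = 2^2 · 3^3.
It suffices to check that the order of 47 is not a proper divisor of 108: compute 47^(108/q) for q ∈ {2, 3}.
47^54 ≡ 108 (mod 109)  [q = 2: ≢ 1 ✓]
47^36 ≡ 45 (mod 109)  [q = 3: ≢ 1 ✓]
None equal 1, so ord_109(47) = 108: 47 is a primitive root.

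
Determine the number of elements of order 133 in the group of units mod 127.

0

φ(127) = 127 − 1 = 126 = 2 · 3^2 · 7.
Since (Z/127Z)^× is cyclic of order 126, the number of elements of order d is φ(d) when d | 126 and 0 otherwise.
Here 126 is not a multiple of 133, so there are no elements of order 133.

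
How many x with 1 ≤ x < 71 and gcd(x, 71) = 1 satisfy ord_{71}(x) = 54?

0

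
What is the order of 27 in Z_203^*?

28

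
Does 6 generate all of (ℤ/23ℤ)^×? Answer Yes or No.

No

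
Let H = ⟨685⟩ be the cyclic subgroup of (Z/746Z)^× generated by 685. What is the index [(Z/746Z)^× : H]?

1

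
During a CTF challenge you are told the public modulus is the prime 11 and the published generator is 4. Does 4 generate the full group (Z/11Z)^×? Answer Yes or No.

φ(11) = 11 − 1 = 10 = 2 · 5.
An element g generates (Z/11Z)^× iff g^(10/q) ≢ 1 (mod 11) for each prime q ∈ {2, 5}.
4^5 ≡ 1 (mod 11)  [q = 2: ≡ 1 ✗]
4^2 ≡ 5 (mod 11)  [q = 5: ≢ 1 ✓]
Since 4^5 ≡ 1, the order of 4 divides 5 < 10, so 4 is not a primitive root.

No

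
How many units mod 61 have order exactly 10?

4

φ(61) = 61 − 1 = 60 = 2^2 · 3 · 5.
(Z/61Z)^× is cyclic (|G| = 60); a cyclic group of order m has exactly φ(d) elements of each order d | m, and none otherwise.
10 = 2 · 5 divides 60, and φ(10) = 4.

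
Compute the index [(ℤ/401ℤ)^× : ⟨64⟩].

Since 64 ∈ (Z/401Z)^×, its order divides φ(401) = 401 − 1 = 400 = 2^4 · 5^2.
Divisors of 400: 1, 2, 4, 5, 8, 10, 16, 20, 25, 40, 50, 80, 100, 200, 400.
Test each divisor d:
64^1 ≡ 64
64^2 ≡ 86
64^4 ≡ 178
64^5 ≡ 164
64^8 ≡ 5
64^10 ≡ 29
64^16 ≡ 25
64^20 ≡ 39
64^25 ≡ 381
64^40 ≡ 318
64^50 ≡ 400
64^80 ≡ 72
64^100 ≡ 1
The order of 64 is 100, so the subgroup it generates has 100 elements.
Index = |(Z/401Z)^×| / |⟨64⟩| = 400 / 100 = 4.

4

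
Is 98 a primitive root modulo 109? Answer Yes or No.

φ(109) = 109 − 1 = 108 = 2^2 · 3^3.
98 is a primitive root mod 109 iff 98^(φ(109)/q) ≢ 1 for every prime q | φ(109), i.e. q ∈ {2, 3}.
98^54 ≡ 108 (mod 109)  [q = 2: ≢ 1 ✓]
98^36 ≡ 45 (mod 109)  [q = 3: ≢ 1 ✓]
None equal 1, so ord_109(98) = 108: 98 is a primitive root.

Yes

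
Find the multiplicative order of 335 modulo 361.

114

By Lagrange's theorem, ord_361(335) divides φ(361) = φ(19^2) = 19·(19−1) = 342 = 2 · 3^2 · 19.
Divisors of 342: 1, 2, 3, 6, 9, 18, 19, 38, 57, 114, 171, 342.
Check 335^d mod 361 for each divisor in increasing order:
335^1 ≡ 335
335^2 ≡ 315
335^3 ≡ 113
335^6 ≡ 134
335^9 ≡ 341
335^18 ≡ 39
335^19 ≡ 69
335^38 ≡ 68
335^57 ≡ 360
335^114 ≡ 1
Therefore the multiplicative order of 335 modulo 361 is 114.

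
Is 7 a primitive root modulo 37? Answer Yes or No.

No

φ(37) = 37 − 1 = 36 = 2^2 · 3^2.
It suffices to check that the order of 7 is not a proper divisor of 36: compute 7^(36/q) for q ∈ {2, 3}.
7^18 ≡ 1 (mod 37)  [q = 2: ≡ 1 ✗]
7^12 ≡ 10 (mod 37)  [q = 3: ≢ 1 ✓]
The check at q = 2 fails, so 7 generates a proper subgroup.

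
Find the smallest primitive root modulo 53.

2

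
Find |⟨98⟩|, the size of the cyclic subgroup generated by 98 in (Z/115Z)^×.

44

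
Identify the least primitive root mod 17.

3

φ(17) = 17 − 1 = 16 = 2^4.
Test candidates g = 2, 3, … against the prime factors q ∈ {2} of φ(17): g is a generator iff g^(16/q) ≢ 1 for every such q.
g = 2: 2^8 ≡ 1 — hits 1, so not a primitive root.
g = 3: 3^8 ≡ 16 — none is 1, so 3 is a primitive root.
The smallest primitive root modulo 17 is 3.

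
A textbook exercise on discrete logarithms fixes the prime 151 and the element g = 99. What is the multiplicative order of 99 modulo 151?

The order of 99 must divide φ(151) = 151 − 1 = 150 = 2 · 3 · 5^2.
Divisors of 150: 1, 2, 3, 5, 6, 10, 15, 25, 30, 50, 75, 150.
Evaluate successive powers at the divisors of 150:
99^1 ≡ 99 (mod 151)
99^2 ≡ 137 (mod 151)
99^3 ≡ 124 (mod 151)
99^5 ≡ 76 (mod 151)
99^6 ≡ 125 (mod 151)
99^10 ≡ 38 (mod 151)
99^15 ≡ 19 (mod 151)
99^25 ≡ 118 (mod 151)
99^30 ≡ 59 (mod 151)
99^50 ≡ 32 (mod 151)
99^75 ≡ 1 (mod 151) ✓
Therefore the multiplicative order of 99 modulo 151 is 75.

75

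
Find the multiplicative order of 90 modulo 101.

By Lagrange's theorem, ord_101(90) divides φ(101) = 101 − 1 = 100 = 2^2 · 5^2.
Divisors of 100: 1, 2, 4, 5, 10, 20, 25, 50, 100.
Check 90^d mod 101 for each divisor in increasing order:
90^1 ≡ 90 (mod 101)
90^2 ≡ 20 (mod 101)
90^4 ≡ 97 (mod 101)
90^5 ≡ 44 (mod 101)
90^10 ≡ 17 (mod 101)
90^20 ≡ 87 (mod 101)
90^25 ≡ 91 (mod 101)
90^50 ≡ 100 (mod 101)
90^100 ≡ 1 (mod 101) ✓
Therefore the multiplicative order of 90 modulo 101 is 100.

100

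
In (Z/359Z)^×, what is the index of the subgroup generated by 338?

2

The order of 338 must divide φ(359) = 359 − 1 = 358 = 2 · 179.
Divisors of 358: 1, 2, 179, 358.
Evaluate successive powers at the divisors of 358:
338^1 ≡ 338 (mod 359)
338^2 ≡ 82 (mod 359)
338^179 ≡ 1 (mod 359) ✓
Thus |⟨338⟩| = ord(338) = 179.
Index = |(Z/359Z)^×| / |⟨338⟩| = 358 / 179 = 2.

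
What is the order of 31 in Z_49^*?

6

By Lagrange's theorem, ord_49(31) divides φ(49) = φ(7^2) = 7·(7−1) = 42 = 2 · 3 · 7.
Divisors of 42: 1, 2, 3, 6, 7, 14, 21, 42.
Check 31^d mod 49 for each divisor in increasing order:
31^1 ≡ 31 (mod 49)
31^2 ≡ 30 (mod 49)
31^3 ≡ 48 (mod 49)
31^6 ≡ 1 (mod 49) ✓
So ord_49(31) = 6.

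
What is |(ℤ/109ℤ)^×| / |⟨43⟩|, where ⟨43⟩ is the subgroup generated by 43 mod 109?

By Lagrange's theorem, ord_109(43) divides φ(109) = 109 − 1 = 108 = 2^2 · 3^3.
Divisors of 108: 1, 2, 3, 4, 6, 9, 12, 18, 27, 36, 54, 108.
Check 43^d mod 109 for each divisor in increasing order:
43^1 ≡ 43 (mod 109)
43^2 ≡ 105 (mod 109)
43^3 ≡ 46 (mod 109)
43^4 ≡ 16 (mod 109)
43^6 ≡ 45 (mod 109)
43^9 ≡ 108 (mod 109)
43^12 ≡ 63 (mod 109)
43^18 ≡ 1 (mod 109) ✓
The order of 43 is 18, so the subgroup it generates has 18 elements.
The index is φ(109) / ord(43) = 108 / 18 = 6.

6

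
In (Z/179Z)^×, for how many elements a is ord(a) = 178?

88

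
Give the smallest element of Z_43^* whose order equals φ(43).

3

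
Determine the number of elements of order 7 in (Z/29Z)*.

φ(29) = 29 − 1 = 28 = 2^2 · 7.
In a cyclic group of order 28, there are φ(d) elements of order d for each divisor d of 28, and zero for non-divisors.
7 | 28, and φ(7) = 7 − 1 = 6.

6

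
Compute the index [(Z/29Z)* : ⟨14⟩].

ord(14) | φ(29) = 29 − 1 = 28 = 2^2 · 7.
Divisors of 28: 1, 2, 4, 7, 14, 28.
Evaluate successive powers at the divisors of 28:
14^1 ≡ 14 (mod 29)
14^2 ≡ 22 (mod 29)
14^4 ≡ 20 (mod 29)
14^7 ≡ 12 (mod 29)
14^14 ≡ 28 (mod 29)
14^28 ≡ 1 (mod 29) ✓
The order of 14 is 28, so the subgroup it generates has 28 elements.
Index = |(Z/29Z)^×| / |⟨14⟩| = 28 / 28 = 1.

1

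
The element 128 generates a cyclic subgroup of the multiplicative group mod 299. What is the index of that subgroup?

2

By Lagrange's theorem, ord_299(128) divides φ(299) = φ(13·23) = (13−1)·(23−1) = 12·22 = 264 = 2^3 · 3 · 11.
Divisors of 264: 1, 2, 3, 4, 6, 8, 11, 12, 22, 24, 33, 44, 66, 88, 132, 264.
Check 128^d mod 299 for each divisor in increasing order:
128^1 ≡ 128 (mod 299)
128^2 ≡ 238 (mod 299)
128^3 ≡ 265 (mod 299)
128^4 ≡ 133 (mod 299)
128^6 ≡ 259 (mod 299)
128^8 ≡ 48 (mod 299)
128^11 ≡ 162 (mod 299)
128^12 ≡ 105 (mod 299)
128^22 ≡ 231 (mod 299)
128^24 ≡ 261 (mod 299)
128^33 ≡ 47 (mod 299)
128^44 ≡ 139 (mod 299)
128^66 ≡ 116 (mod 299)
128^88 ≡ 185 (mod 299)
128^132 ≡ 1 (mod 299) ✓
So ord_299(128) = 132, hence |⟨128⟩| = 132.
The index is φ(299) / ord(128) = 264 / 132 = 2.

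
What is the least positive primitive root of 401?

φ(401) = 401 − 1 = 400 = 2^4 · 5^2.
g is a primitive root iff g^(400/q) ≢ 1 (mod 401) for each prime q ∈ {2, 5}.
g = 2: 2^200 ≡ 1 — hits 1, so not a primitive root.
g = 3: 3^200 ≡ 400; 3^80 ≡ 72 — none is 1, so 3 is a primitive root.
So 3 is the smallest generator of (Z/401Z)^×.

3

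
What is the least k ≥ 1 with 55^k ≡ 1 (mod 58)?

28

The order of 55 must divide φ(58) = φ(2)·φ(29) = 1·28 = 28 = 2^2 · 7.
Divisors of 28: 1, 2, 4, 7, 14, 28.
Test each divisor d:
55^1 ≡ 55 (mod 58)
55^2 ≡ 9 (mod 58)
55^4 ≡ 23 (mod 58)
55^7 ≡ 17 (mod 58)
55^14 ≡ 57 (mod 58)
55^28 ≡ 1 (mod 58) ✓
The smallest such exponent is 28, so the order of 55 is 28.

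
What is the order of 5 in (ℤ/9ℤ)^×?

ord(5) | φ(9) = φ(3^2) = 3·(3−1) = 6 = 2 · 3.
Divisors of 6: 1, 2, 3, 6.
Evaluate successive powers at the divisors of 6:
5^1 ≡ 5 (mod 9)
5^2 ≡ 7 (mod 9)
5^3 ≡ 8 (mod 9)
5^6 ≡ 1 (mod 9) ✓
So ord_9(5) = 6.

6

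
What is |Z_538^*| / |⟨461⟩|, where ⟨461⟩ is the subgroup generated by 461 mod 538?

ord(461) | φ(538) = φ(2)·φ(269) = 1·268 = 268 = 2^2 · 67.
Divisors of 268: 1, 2, 4, 67, 134, 268.
Check 461^d mod 538 for each divisor in increasing order:
461^1 ≡ 461
461^2 ≡ 11
461^4 ≡ 121
461^67 ≡ 351
461^134 ≡ 537
461^268 ≡ 1
The order of 461 is 268, so the subgroup it generates has 268 elements.
The index is φ(538) / ord(461) = 268 / 268 = 1.

1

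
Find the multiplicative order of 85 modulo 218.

The order of 85 must divide φ(218) = φ(2)·φ(109) = 1·108 = 108 = 2^2 · 3^3.
Divisors of 108: 1, 2, 3, 4, 6, 9, 12, 18, 27, 36, 54, 108.
Evaluate successive powers at the divisors of 108:
85^1 ≡ 85
85^2 ≡ 31
85^3 ≡ 19
85^4 ≡ 89
85^6 ≡ 143
85^9 ≡ 101
85^12 ≡ 175
85^18 ≡ 173
85^27 ≡ 33
85^36 ≡ 63
85^54 ≡ 217
85^108 ≡ 1
Hence ord(85) = 108.

108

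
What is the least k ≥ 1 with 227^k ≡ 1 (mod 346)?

The order of 227 must divide φ(346) = φ(2)·φ(173) = 1·172 = 172 = 2^2 · 43.
Divisors of 172: 1, 2, 4, 43, 86, 172.
Check 227^d mod 346 for each divisor in increasing order:
227^1 ≡ 227
227^2 ≡ 321
227^4 ≡ 279
227^43 ≡ 345
227^86 ≡ 1
So ord_346(227) = 86.

86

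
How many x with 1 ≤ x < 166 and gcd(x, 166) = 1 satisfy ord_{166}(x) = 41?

40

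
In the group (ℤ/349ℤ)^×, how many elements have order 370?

0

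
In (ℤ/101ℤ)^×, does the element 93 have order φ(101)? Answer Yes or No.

Yes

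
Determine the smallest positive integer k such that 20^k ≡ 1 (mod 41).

20

Since 20 ∈ (Z/41Z)^×, its order divides φ(41) = 41 − 1 = 40 = 2^3 · 5.
Divisors of 40: 1, 2, 4, 5, 8, 10, 20, 40.
Test each divisor d:
20^1 ≡ 20 (mod 41)
20^2 ≡ 31 (mod 41)
20^4 ≡ 18 (mod 41)
20^5 ≡ 32 (mod 41)
20^8 ≡ 37 (mod 41)
20^10 ≡ 40 (mod 41)
20^20 ≡ 1 (mod 41) ✓
Therefore the multiplicative order of 20 modulo 41 is 20.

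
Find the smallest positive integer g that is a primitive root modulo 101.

2

φ(101) = 101 − 1 = 100 = 2^2 · 5^2.
g is a primitive root iff g^(100/q) ≢ 1 (mod 101) for each prime q ∈ {2, 5}.
g = 2: 2^50 ≡ 100; 2^20 ≡ 95 — none is 1, so 2 is a primitive root.
The smallest primitive root modulo 101 is 2.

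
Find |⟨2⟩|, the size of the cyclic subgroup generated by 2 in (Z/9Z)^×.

The order of 2 must divide φ(9) = φ(3^2) = 3·(3−1) = 6 = 2 · 3.
Divisors of 6: 1, 2, 3, 6.
Test each divisor d:
2^1 ≡ 2
2^2 ≡ 4
2^3 ≡ 8
2^6 ≡ 1
Hence ord(2) = 6.

6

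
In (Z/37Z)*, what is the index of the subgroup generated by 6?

The order of 6 must divide φ(37) = 37 − 1 = 36 = 2^2 · 3^2.
Divisors of 36: 1, 2, 3, 4, 6, 9, 12, 18, 36.
Check 6^d mod 37 for each divisor in increasing order:
6^1 ≡ 6
6^2 ≡ 36
6^3 ≡ 31
6^4 ≡ 1
So ord_37(6) = 4, hence |⟨6⟩| = 4.
The index is φ(37) / ord(6) = 36 / 4 = 9.

9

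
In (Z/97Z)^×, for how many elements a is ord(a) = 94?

0

φ(97) = 97 − 1 = 96 = 2^5 · 3.
Since (Z/97Z)^× is cyclic of order 96, the number of elements of order d is φ(d) when d | 96 and 0 otherwise.
Here 96 is not a multiple of 94, so there are no elements of order 94.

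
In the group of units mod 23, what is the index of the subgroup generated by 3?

ord(3) | φ(23) = 23 − 1 = 22 = 2 · 11.
Divisors of 22: 1, 2, 11, 22.
Test each divisor d:
3^1 ≡ 3 (mod 23)
3^2 ≡ 9 (mod 23)
3^11 ≡ 1 (mod 23) ✓
Thus |⟨3⟩| = ord(3) = 11.
The index is φ(23) / ord(3) = 22 / 11 = 2.

2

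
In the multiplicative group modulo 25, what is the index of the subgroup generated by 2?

Since 2 ∈ (Z/25Z)^×, its order divides φ(25) = φ(5^2) = 5·(5−1) = 20 = 2^2 · 5.
Divisors of 20: 1, 2, 4, 5, 10, 20.
Check 2^d mod 25 for each divisor in increasing order:
2^1 ≡ 2 (mod 25)
2^2 ≡ 4 (mod 25)
2^4 ≡ 16 (mod 25)
2^5 ≡ 7 (mod 25)
2^10 ≡ 24 (mod 25)
2^20 ≡ 1 (mod 25) ✓
The order of 2 is 20, so the subgroup it generates has 20 elements.
Index = |(Z/25Z)^×| / |⟨2⟩| = 20 / 20 = 1.

1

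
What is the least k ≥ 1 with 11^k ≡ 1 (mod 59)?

58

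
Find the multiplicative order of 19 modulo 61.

30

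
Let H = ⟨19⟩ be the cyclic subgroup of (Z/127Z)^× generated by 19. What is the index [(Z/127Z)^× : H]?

42

The order of 19 must divide φ(127) = 127 − 1 = 126 = 2 · 3^2 · 7.
Divisors of 126: 1, 2, 3, 6, 7, 9, 14, 18, 21, 42, 63, 126.
Check 19^d mod 127 for each divisor in increasing order:
19^1 ≡ 19
19^2 ≡ 107
19^3 ≡ 1
The order of 19 is 3, so the subgroup it generates has 3 elements.
Index = |(Z/127Z)^×| / |⟨19⟩| = 126 / 3 = 42.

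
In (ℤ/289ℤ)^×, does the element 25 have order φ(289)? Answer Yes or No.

No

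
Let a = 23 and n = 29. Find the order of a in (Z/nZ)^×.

By Lagrange's theorem, ord_29(23) divides φ(29) = 29 − 1 = 28 = 2^2 · 7.
Divisors of 28: 1, 2, 4, 7, 14, 28.
Evaluate successive powers at the divisors of 28:
23^1 ≡ 23 (mod 29)
23^2 ≡ 7 (mod 29)
23^4 ≡ 20 (mod 29)
23^7 ≡ 1 (mod 29) ✓
So ord_29(23) = 7.

7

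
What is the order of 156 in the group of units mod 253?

ord(156) | φ(253) = φ(11·23) = (11−1)·(23−1) = 10·22 = 220 = 2^2 · 5 · 11.
Divisors of 220: 1, 2, 4, 5, 10, 11, 20, 22, 44, 55, 110, 220.
Compute 156^d (mod 253) for the divisors d until we hit 1:
156^1 ≡ 156
156^2 ≡ 48
156^4 ≡ 27
156^5 ≡ 164
156^10 ≡ 78
156^11 ≡ 24
156^20 ≡ 12
156^22 ≡ 70
156^44 ≡ 93
156^55 ≡ 208
156^110 ≡ 1
The smallest such exponent is 110, so the order of 156 is 110.

110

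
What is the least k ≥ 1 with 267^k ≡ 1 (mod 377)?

By Lagrange's theorem, ord_377(267) divides φ(377) = φ(13·29) = (13−1)·(29−1) = 12·28 = 336 = 2^4 · 3 · 7.
Divisors of 336: 1, 2, 3, 4, 6, 7, 8, 12, 14, 16, 21, 24, 28, 42, 48, 56, 84, 112, 168, 336.
Test each divisor d:
267^1 ≡ 267 (mod 377)
267^2 ≡ 36 (mod 377)
267^3 ≡ 187 (mod 377)
267^4 ≡ 165 (mod 377)
267^6 ≡ 285 (mod 377)
267^7 ≡ 318 (mod 377)
267^8 ≡ 81 (mod 377)
267^12 ≡ 170 (mod 377)
267^14 ≡ 88 (mod 377)
267^16 ≡ 152 (mod 377)
267^21 ≡ 86 (mod 377)
267^24 ≡ 248 (mod 377)
267^28 ≡ 204 (mod 377)
267^42 ≡ 233 (mod 377)
267^48 ≡ 53 (mod 377)
267^56 ≡ 146 (mod 377)
267^84 ≡ 1 (mod 377) ✓
Therefore the multiplicative order of 267 modulo 377 is 84.

84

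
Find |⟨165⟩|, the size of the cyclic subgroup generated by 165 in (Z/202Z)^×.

50

ord(165) | φ(202) = φ(2)·φ(101) = 1·100 = 100 = 2^2 · 5^2.
Divisors of 100: 1, 2, 4, 5, 10, 20, 25, 50, 100.
Evaluate successive powers at the divisors of 100:
165^1 ≡ 165
165^2 ≡ 157
165^4 ≡ 5
165^5 ≡ 17
165^10 ≡ 87
165^20 ≡ 95
165^25 ≡ 201
165^50 ≡ 1
Therefore the multiplicative order of 165 modulo 202 is 50.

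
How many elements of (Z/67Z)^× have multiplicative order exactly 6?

2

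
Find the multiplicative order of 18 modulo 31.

15

The order of 18 must divide φ(31) = 31 − 1 = 30 = 2 · 3 · 5.
Divisors of 30: 1, 2, 3, 5, 6, 10, 15, 30.
Test each divisor d:
18^1 ≡ 18 (mod 31)
18^2 ≡ 14 (mod 31)
18^3 ≡ 4 (mod 31)
18^5 ≡ 25 (mod 31)
18^6 ≡ 16 (mod 31)
18^10 ≡ 5 (mod 31)
18^15 ≡ 1 (mod 31) ✓
The smallest such exponent is 15, so the order of 18 is 15.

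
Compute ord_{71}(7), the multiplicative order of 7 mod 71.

70

ord(7) | φ(71) = 71 − 1 = 70 = 2 · 5 · 7.
Divisors of 70: 1, 2, 5, 7, 10, 14, 35, 70.
Test each divisor d:
7^1 ≡ 7 (mod 71)
7^2 ≡ 49 (mod 71)
7^5 ≡ 51 (mod 71)
7^7 ≡ 14 (mod 71)
7^10 ≡ 45 (mod 71)
7^14 ≡ 54 (mod 71)
7^35 ≡ 70 (mod 71)
7^70 ≡ 1 (mod 71) ✓
Therefore the multiplicative order of 7 modulo 71 is 70.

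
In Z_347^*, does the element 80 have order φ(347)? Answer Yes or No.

φ(347) = 347 − 1 = 346 = 2 · 173.
An element g generates (Z/347Z)^× iff g^(346/q) ≢ 1 (mod 347) for each prime q ∈ {2, 173}.
80^173 ≡ 346 (mod 347)  [q = 2: ≢ 1 ✓]
80^2 ≡ 154 (mod 347)  [q = 173: ≢ 1 ✓]
None equal 1, so ord_347(80) = 346: 80 is a primitive root.

Yes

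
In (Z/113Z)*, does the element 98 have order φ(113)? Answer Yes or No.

No

φ(113) = 113 − 1 = 112 = 2^4 · 7.
An element g generates (Z/113Z)^× iff g^(112/q) ≢ 1 (mod 113) for each prime q ∈ {2, 7}.
98^56 ≡ 1 (mod 113)  [q = 2: ≡ 1 ✗]
98^16 ≡ 1 (mod 113)  [q = 7: ≡ 1 ✗]
Since 98^56 ≡ 1, the order of 98 divides 56 < 112, so 98 is not a primitive root.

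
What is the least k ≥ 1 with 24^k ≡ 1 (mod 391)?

ord(24) | φ(391) = φ(17·23) = (17−1)·(23−1) = 16·22 = 352 = 2^5 · 11.
Divisors of 352: 1, 2, 4, 8, 11, 16, 22, 32, 44, 88, 176, 352.
Check 24^d mod 391 for each divisor in increasing order:
24^1 ≡ 24 (mod 391)
24^2 ≡ 185 (mod 391)
24^4 ≡ 208 (mod 391)
24^8 ≡ 254 (mod 391)
24^11 ≡ 116 (mod 391)
24^16 ≡ 1 (mod 391) ✓
Therefore the multiplicative order of 24 modulo 391 is 16.

16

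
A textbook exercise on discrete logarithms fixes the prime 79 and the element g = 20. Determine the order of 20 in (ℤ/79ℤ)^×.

39

Since 20 ∈ (Z/79Z)^×, its order divides φ(79) = 79 − 1 = 78 = 2 · 3 · 13.
Divisors of 78: 1, 2, 3, 6, 13, 26, 39, 78.
Compute 20^d (mod 79) for the divisors d until we hit 1:
20^1 ≡ 20 (mod 79)
20^2 ≡ 5 (mod 79)
20^3 ≡ 21 (mod 79)
20^6 ≡ 46 (mod 79)
20^13 ≡ 55 (mod 79)
20^26 ≡ 23 (mod 79)
20^39 ≡ 1 (mod 79) ✓
Hence ord(20) = 39.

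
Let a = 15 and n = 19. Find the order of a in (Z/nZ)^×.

18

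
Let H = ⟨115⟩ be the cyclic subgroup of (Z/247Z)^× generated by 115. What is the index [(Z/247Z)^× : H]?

18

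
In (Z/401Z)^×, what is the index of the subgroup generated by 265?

1

By Lagrange's theorem, ord_401(265) divides φ(401) = 401 − 1 = 400 = 2^4 · 5^2.
Divisors of 400: 1, 2, 4, 5, 8, 10, 16, 20, 25, 40, 50, 80, 100, 200, 400.
Compute 265^d (mod 401) for the divisors d until we hit 1:
265^1 ≡ 265 (mod 401)
265^2 ≡ 50 (mod 401)
265^4 ≡ 94 (mod 401)
265^5 ≡ 48 (mod 401)
265^8 ≡ 14 (mod 401)
265^10 ≡ 299 (mod 401)
265^16 ≡ 196 (mod 401)
265^20 ≡ 379 (mod 401)
265^25 ≡ 147 (mod 401)
265^40 ≡ 83 (mod 401)
265^50 ≡ 356 (mod 401)
265^80 ≡ 72 (mod 401)
265^100 ≡ 20 (mod 401)
265^200 ≡ 400 (mod 401)
265^400 ≡ 1 (mod 401) ✓
So ord_401(265) = 400, hence |⟨265⟩| = 400.
Index = |(Z/401Z)^×| / |⟨265⟩| = 400 / 400 = 1.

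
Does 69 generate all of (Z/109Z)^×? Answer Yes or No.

φ(109) = 109 − 1 = 108 = 2^2 · 3^3.
69 is a primitive root mod 109 iff 69^(φ(109)/q) ≢ 1 for every prime q | φ(109), i.e. q ∈ {2, 3}.
69^54 ≡ 108 (mod 109)  [q = 2: ≢ 1 ✓]
69^36 ≡ 63 (mod 109)  [q = 3: ≢ 1 ✓]
None equal 1, so ord_109(69) = 108: 69 is a primitive root.

Yes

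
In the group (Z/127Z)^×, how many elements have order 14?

6

φ(127) = 127 − 1 = 126 = 2 · 3^2 · 7.
(Z/127Z)^× is cyclic (|G| = 126); a cyclic group of order m has exactly φ(d) elements of each order d | m, and none otherwise.
14 = 2 · 7 divides 126, and φ(14) = 6.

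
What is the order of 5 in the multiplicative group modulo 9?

6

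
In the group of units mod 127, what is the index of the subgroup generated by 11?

2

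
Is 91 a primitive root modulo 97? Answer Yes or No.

No

φ(97) = 97 − 1 = 96 = 2^5 · 3.
It suffices to check that the order of 91 is not a proper divisor of 96: compute 91^(96/q) for q ∈ {2, 3}.
91^48 ≡ 1 (mod 97)  [q = 2: ≡ 1 ✗]
91^32 ≡ 61 (mod 97)  [q = 3: ≢ 1 ✓]
91^48 ≡ 1 shows ord(91) | 48, strictly less than φ(97); not a primitive root.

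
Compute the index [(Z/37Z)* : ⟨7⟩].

4

ord(7) | φ(37) = 37 − 1 = 36 = 2^2 · 3^2.
Divisors of 36: 1, 2, 3, 4, 6, 9, 12, 18, 36.
Check 7^d mod 37 for each divisor in increasing order:
7^1 ≡ 7
7^2 ≡ 12
7^3 ≡ 10
7^4 ≡ 33
7^6 ≡ 26
7^9 ≡ 1
So ord_37(7) = 9, hence |⟨7⟩| = 9.
Index = |(Z/37Z)^×| / |⟨7⟩| = 36 / 9 = 4.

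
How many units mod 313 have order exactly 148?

0

φ(313) = 313 − 1 = 312 = 2^3 · 3 · 13.
(Z/313Z)^× is cyclic (|G| = 312); a cyclic group of order m has exactly φ(d) elements of each order d | m, and none otherwise.
Here 312 is not a multiple of 148, so there are no elements of order 148.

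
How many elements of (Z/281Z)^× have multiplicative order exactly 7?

6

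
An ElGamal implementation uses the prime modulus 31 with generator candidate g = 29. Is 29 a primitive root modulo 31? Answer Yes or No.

No

φ(31) = 31 − 1 = 30 = 2 · 3 · 5.
Test 29^(30/q) mod 31 for each prime factor q of 30:
29^15 ≡ 30 (mod 31)  [q = 2: ≢ 1 ✓]
29^10 ≡ 1 (mod 31)  [q = 3: ≡ 1 ✗]
29^6 ≡ 2 (mod 31)  [q = 5: ≢ 1 ✓]
29^10 ≡ 1 shows ord(29) | 10, strictly less than φ(31); not a primitive root.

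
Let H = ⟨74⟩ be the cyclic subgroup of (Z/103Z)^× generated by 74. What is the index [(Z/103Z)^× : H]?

Since 74 ∈ (Z/103Z)^×, its order divides φ(103) = 103 − 1 = 102 = 2 · 3 · 17.
Divisors of 102: 1, 2, 3, 6, 17, 34, 51, 102.
Check 74^d mod 103 for each divisor in increasing order:
74^1 ≡ 74 (mod 103)
74^2 ≡ 17 (mod 103)
74^3 ≡ 22 (mod 103)
74^6 ≡ 72 (mod 103)
74^17 ≡ 47 (mod 103)
74^34 ≡ 46 (mod 103)
74^51 ≡ 102 (mod 103)
74^102 ≡ 1 (mod 103) ✓
Thus |⟨74⟩| = ord(74) = 102.
Index = |(Z/103Z)^×| / |⟨74⟩| = 102 / 102 = 1.

1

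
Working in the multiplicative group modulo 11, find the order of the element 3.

5

The order of 3 must divide φ(11) = 11 − 1 = 10 = 2 · 5.
Divisors of 10: 1, 2, 5, 10.
Evaluate successive powers at the divisors of 10:
3^1 ≡ 3
3^2 ≡ 9
3^5 ≡ 1
Hence ord(3) = 5.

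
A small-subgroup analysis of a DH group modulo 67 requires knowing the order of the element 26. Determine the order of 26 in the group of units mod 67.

33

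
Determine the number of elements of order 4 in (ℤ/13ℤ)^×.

φ(13) = 13 − 1 = 12 = 2^2 · 3.
Since (Z/13Z)^× is cyclic of order 12, the number of elements of order d is φ(d) when d | 12 and 0 otherwise.
4 = 2^2 divides 12, and φ(4) = 2.

2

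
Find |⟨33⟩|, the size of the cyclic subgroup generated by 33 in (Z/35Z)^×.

By Lagrange's theorem, ord_35(33) divides φ(35) = φ(5·7) = (5−1)·(7−1) = 4·6 = 24 = 2^3 · 3.
Divisors of 24: 1, 2, 3, 4, 6, 8, 12, 24.
Compute 33^d (mod 35) for the divisors d until we hit 1:
33^1 ≡ 33 (mod 35)
33^2 ≡ 4 (mod 35)
33^3 ≡ 27 (mod 35)
33^4 ≡ 16 (mod 35)
33^6 ≡ 29 (mod 35)
33^8 ≡ 11 (mod 35)
33^12 ≡ 1 (mod 35) ✓
Hence ord(33) = 12.

12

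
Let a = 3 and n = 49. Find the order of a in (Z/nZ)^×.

The order of 3 must divide φ(49) = φ(7^2) = 7·(7−1) = 42 = 2 · 3 · 7.
Divisors of 42: 1, 2, 3, 6, 7, 14, 21, 42.
Evaluate successive powers at the divisors of 42:
3^1 ≡ 3 (mod 49)
3^2 ≡ 9 (mod 49)
3^3 ≡ 27 (mod 49)
3^6 ≡ 43 (mod 49)
3^7 ≡ 31 (mod 49)
3^14 ≡ 30 (mod 49)
3^21 ≡ 48 (mod 49)
3^42 ≡ 1 (mod 49) ✓
So ord_49(3) = 42.

42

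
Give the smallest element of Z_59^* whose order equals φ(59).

2

φ(59) = 59 − 1 = 58 = 2 · 29.
g is a primitive root iff g^(58/q) ≢ 1 (mod 59) for each prime q ∈ {2, 29}.
g = 2: 2^29 ≡ 58; 2^2 ≡ 4 — none is 1, so 2 is a primitive root.
The smallest primitive root modulo 59 is 2.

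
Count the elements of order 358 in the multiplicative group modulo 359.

φ(359) = 359 − 1 = 358 = 2 · 179.
(Z/359Z)^× is cyclic (|G| = 358); a cyclic group of order m has exactly φ(d) elements of each order d | m, and none otherwise.
358 = 2 · 179 divides 358, and φ(358) = 178.

178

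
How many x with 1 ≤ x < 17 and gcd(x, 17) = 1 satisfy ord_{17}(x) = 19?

0

φ(17) = 17 − 1 = 16 = 2^4.
Since (Z/17Z)^× is cyclic of order 16, the number of elements of order d is φ(d) when d | 16 and 0 otherwise.
Here 16 is not a multiple of 19, so there are no elements of order 19.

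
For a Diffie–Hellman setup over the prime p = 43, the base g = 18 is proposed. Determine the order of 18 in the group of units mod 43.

42

By Lagrange's theorem, ord_43(18) divides φ(43) = 43 − 1 = 42 = 2 · 3 · 7.
Divisors of 42: 1, 2, 3, 6, 7, 14, 21, 42.
Compute 18^d (mod 43) for the divisors d until we hit 1:
18^1 ≡ 18 (mod 43)
18^2 ≡ 23 (mod 43)
18^3 ≡ 27 (mod 43)
18^6 ≡ 41 (mod 43)
18^7 ≡ 7 (mod 43)
18^14 ≡ 6 (mod 43)
18^21 ≡ 42 (mod 43)
18^42 ≡ 1 (mod 43) ✓
Therefore the multiplicative order of 18 modulo 43 is 42.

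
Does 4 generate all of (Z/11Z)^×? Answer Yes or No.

No

φ(11) = 11 − 1 = 10 = 2 · 5.
It suffices to check that the order of 4 is not a proper divisor of 10: compute 4^(10/q) for q ∈ {2, 5}.
4^5 ≡ 1 (mod 11)  [q = 2: ≡ 1 ✗]
4^2 ≡ 5 (mod 11)  [q = 5: ≢ 1 ✓]
Since 4^5 ≡ 1, the order of 4 divides 5 < 10, so 4 is not a primitive root.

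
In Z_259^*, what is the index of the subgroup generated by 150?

6

The order of 150 must divide φ(259) = φ(7·37) = (7−1)·(37−1) = 6·36 = 216 = 2^3 · 3^3.
Divisors of 216: 1, 2, 3, 4, 6, 8, 9, 12, 18, 24, 27, 36, 54, 72, 108, 216.
Evaluate successive powers at the divisors of 216:
150^1 ≡ 150
150^2 ≡ 226
150^3 ≡ 230
150^4 ≡ 53
150^6 ≡ 64
150^8 ≡ 219
150^9 ≡ 216
150^12 ≡ 211
150^18 ≡ 36
150^24 ≡ 232
150^27 ≡ 6
150^36 ≡ 1
So ord_259(150) = 36, hence |⟨150⟩| = 36.
Index = |(Z/259Z)^×| / |⟨150⟩| = 216 / 36 = 6.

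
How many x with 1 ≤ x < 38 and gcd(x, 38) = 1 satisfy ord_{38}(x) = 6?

φ(38) = φ(2)·φ(19) = 1·18 = 18 = 2 · 3^2.
(Z/38Z)^× is cyclic (|G| = 18); a cyclic group of order m has exactly φ(d) elements of each order d | m, and none otherwise.
6 = 2 · 3 divides 18, and φ(6) = 2.

2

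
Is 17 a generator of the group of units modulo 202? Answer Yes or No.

No

φ(202) = φ(2)·φ(101) = 1·100 = 100 = 2^2 · 5^2.
Test 17^(100/q) mod 202 for each prime factor q of 100:
17^50 ≡ 1 (mod 202)  [q = 2: ≡ 1 ✗]
17^20 ≡ 1 (mod 202)  [q = 5: ≡ 1 ✗]
Since 17^50 ≡ 1, the order of 17 divides 50 < 100, so 17 is not a primitive root.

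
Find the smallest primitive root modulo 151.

6

φ(151) = 151 − 1 = 150 = 2 · 3 · 5^2.
Test candidates g = 2, 3, … against the prime factors q ∈ {2, 3, 5} of φ(151): g is a generator iff g^(150/q) ≢ 1 for every such q.
g = 2: 2^75 ≡ 1 — hits 1, so not a primitive root.
g = 3: 3^75 ≡ 150; 3^50 ≡ 1 — hits 1, so not a primitive root.
g = 4: 4^75 ≡ 1 — hits 1, so not a primitive root.
g = 5: 5^75 ≡ 1 — hits 1, so not a primitive root.
g = 6: 6^75 ≡ 150; 6^50 ≡ 32; 6^30 ≡ 59 — none is 1, so 6 is a primitive root.
Hence the least primitive root of 151 is 6.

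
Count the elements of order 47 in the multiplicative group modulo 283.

46

φ(283) = 283 − 1 = 282 = 2 · 3 · 47.
In a cyclic group of order 282, there are φ(d) elements of order d for each divisor d of 282, and zero for non-divisors.
47 | 282, and φ(47) = 47 − 1 = 46.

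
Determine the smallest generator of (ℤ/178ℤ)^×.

3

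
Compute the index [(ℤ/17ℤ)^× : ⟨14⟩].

1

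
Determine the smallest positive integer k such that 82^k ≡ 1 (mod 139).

46

Since 82 ∈ (Z/139Z)^×, its order divides φ(139) = 139 − 1 = 138 = 2 · 3 · 23.
Divisors of 138: 1, 2, 3, 6, 23, 46, 69, 138.
Check 82^d mod 139 for each divisor in increasing order:
82^1 ≡ 82 (mod 139)
82^2 ≡ 52 (mod 139)
82^3 ≡ 94 (mod 139)
82^6 ≡ 79 (mod 139)
82^23 ≡ 138 (mod 139)
82^46 ≡ 1 (mod 139) ✓
The smallest such exponent is 46, so the order of 82 is 46.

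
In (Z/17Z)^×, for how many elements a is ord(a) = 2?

1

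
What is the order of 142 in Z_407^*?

The order of 142 must divide φ(407) = φ(11·37) = (11−1)·(37−1) = 10·36 = 360 = 2^3 · 3^2 · 5.
Divisors of 360: 1, 2, 3, 4, 5, 6, 8, 9, 10, 12, 15, 18, 20, 24, 30, 36, 40, 45, 60, 72, 90, 120, 180, 360.
Test each divisor d:
142^1 ≡ 142 (mod 407)
142^2 ≡ 221 (mod 407)
142^3 ≡ 43 (mod 407)
142^4 ≡ 1 (mod 407) ✓
The smallest such exponent is 4, so the order of 142 is 4.

4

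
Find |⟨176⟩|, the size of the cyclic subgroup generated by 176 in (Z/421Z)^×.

21

Since 176 ∈ (Z/421Z)^×, its order divides φ(421) = 421 − 1 = 420 = 2^2 · 3 · 5 · 7.
Divisors of 420: 1, 2, 3, 4, 5, 6, 7, 10, 12, 14, 15, 20, 21, 28, 30, 35, 42, 60, 70, 84, 105, 140, 210, 420.
Compute 176^d (mod 421) for the divisors d until we hit 1:
176^1 ≡ 176 (mod 421)
176^2 ≡ 243 (mod 421)
176^3 ≡ 247 (mod 421)
176^4 ≡ 109 (mod 421)
176^5 ≡ 239 (mod 421)
176^6 ≡ 385 (mod 421)
176^7 ≡ 400 (mod 421)
176^10 ≡ 286 (mod 421)
176^12 ≡ 33 (mod 421)
176^14 ≡ 20 (mod 421)
176^15 ≡ 152 (mod 421)
176^20 ≡ 122 (mod 421)
176^21 ≡ 1 (mod 421) ✓
Therefore the multiplicative order of 176 modulo 421 is 21.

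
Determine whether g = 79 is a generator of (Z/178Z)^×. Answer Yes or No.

φ(178) = φ(2)·φ(89) = 1·88 = 88 = 2^3 · 11.
Test 79^(88/q) mod 178 for each prime factor q of 88:
79^44 ≡ 1 (mod 178)  [q = 2: ≡ 1 ✗]
79^8 ≡ 45 (mod 178)  [q = 11: ≢ 1 ✓]
79^44 ≡ 1 shows ord(79) | 44, strictly less than φ(178); not a primitive root.

No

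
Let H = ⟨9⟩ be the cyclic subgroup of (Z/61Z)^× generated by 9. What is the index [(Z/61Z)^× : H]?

Since 9 ∈ (Z/61Z)^×, its order divides φ(61) = 61 − 1 = 60 = 2^2 · 3 · 5.
Divisors of 60: 1, 2, 3, 4, 5, 6, 10, 12, 15, 20, 30, 60.
Compute 9^d (mod 61) for the divisors d until we hit 1:
9^1 ≡ 9
9^2 ≡ 20
9^3 ≡ 58
9^4 ≡ 34
9^5 ≡ 1
The order of 9 is 5, so the subgroup it generates has 5 elements.
Index = |(Z/61Z)^×| / |⟨9⟩| = 60 / 5 = 12.

12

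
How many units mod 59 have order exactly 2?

1

φ(59) = 59 − 1 = 58 = 2 · 29.
In a cyclic group of order 58, there are φ(d) elements of order d for each divisor d of 58, and zero for non-divisors.
2 | 58, and φ(2) = 2 − 1 = 1.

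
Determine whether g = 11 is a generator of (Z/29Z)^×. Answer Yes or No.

Yes

φ(29) = 29 − 1 = 28 = 2^2 · 7.
It suffices to check that the order of 11 is not a proper divisor of 28: compute 11^(28/q) for q ∈ {2, 7}.
11^14 ≡ 28 (mod 29)  [q = 2: ≢ 1 ✓]
11^4 ≡ 25 (mod 29)  [q = 7: ≢ 1 ✓]
None equal 1, so ord_29(11) = 28: 11 is a primitive root.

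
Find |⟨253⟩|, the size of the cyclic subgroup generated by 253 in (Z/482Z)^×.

120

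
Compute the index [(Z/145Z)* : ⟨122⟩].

4

ord(122) | φ(145) = φ(5·29) = (5−1)·(29−1) = 4·28 = 112 = 2^4 · 7.
Divisors of 112: 1, 2, 4, 7, 8, 14, 16, 28, 56, 112.
Test each divisor d:
122^1 ≡ 122
122^2 ≡ 94
122^4 ≡ 136
122^7 ≡ 28
122^8 ≡ 81
122^14 ≡ 59
122^16 ≡ 36
122^28 ≡ 1
So ord_145(122) = 28, hence |⟨122⟩| = 28.
Index = |(Z/145Z)^×| / |⟨122⟩| = 112 / 28 = 4.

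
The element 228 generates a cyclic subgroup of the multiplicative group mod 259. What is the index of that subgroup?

ord(228) | φ(259) = φ(7·37) = (7−1)·(37−1) = 6·36 = 216 = 2^3 · 3^3.
Divisors of 216: 1, 2, 3, 4, 6, 8, 9, 12, 18, 24, 27, 36, 54, 72, 108, 216.
Check 228^d mod 259 for each divisor in increasing order:
228^1 ≡ 228 (mod 259)
228^2 ≡ 184 (mod 259)
228^3 ≡ 253 (mod 259)
228^4 ≡ 186 (mod 259)
228^6 ≡ 36 (mod 259)
228^8 ≡ 149 (mod 259)
228^9 ≡ 43 (mod 259)
228^12 ≡ 1 (mod 259) ✓
Thus |⟨228⟩| = ord(228) = 12.
Index = |(Z/259Z)^×| / |⟨228⟩| = 216 / 12 = 18.

18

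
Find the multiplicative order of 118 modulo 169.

By Lagrange's theorem, ord_169(118) divides φ(169) = φ(13^2) = 13·(13−1) = 156 = 2^2 · 3 · 13.
Divisors of 156: 1, 2, 3, 4, 6, 12, 13, 26, 39, 52, 78, 156.
Check 118^d mod 169 for each divisor in increasing order:
118^1 ≡ 118 (mod 169)
118^2 ≡ 66 (mod 169)
118^3 ≡ 14 (mod 169)
118^4 ≡ 131 (mod 169)
118^6 ≡ 27 (mod 169)
118^12 ≡ 53 (mod 169)
118^13 ≡ 1 (mod 169) ✓
The smallest such exponent is 13, so the order of 118 is 13.

13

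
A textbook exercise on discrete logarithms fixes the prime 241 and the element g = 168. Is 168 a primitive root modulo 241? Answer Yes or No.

φ(241) = 241 − 1 = 240 = 2^4 · 3 · 5.
An element g generates (Z/241Z)^× iff g^(240/q) ≢ 1 (mod 241) for each prime q ∈ {2, 3, 5}.
168^120 ≡ 240 (mod 241)  [q = 2: ≢ 1 ✓]
168^80 ≡ 1 (mod 241)  [q = 3: ≡ 1 ✗]
168^48 ≡ 205 (mod 241)  [q = 5: ≢ 1 ✓]
Since 168^80 ≡ 1, the order of 168 divides 80 < 240, so 168 is not a primitive root.

No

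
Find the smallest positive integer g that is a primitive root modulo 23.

φ(23) = 23 − 1 = 22 = 2 · 11.
g is a primitive root iff g^(22/q) ≢ 1 (mod 23) for each prime q ∈ {2, 11}.
g = 2: 2^11 ≡ 1 — hits 1, so not a primitive root.
g = 3: 3^11 ≡ 1 — hits 1, so not a primitive root.
g = 4: 4^11 ≡ 1 — hits 1, so not a primitive root.
g = 5: 5^11 ≡ 22; 5^2 ≡ 2 — none is 1, so 5 is a primitive root.
So 5 is the smallest generator of (Z/23Z)^×.

5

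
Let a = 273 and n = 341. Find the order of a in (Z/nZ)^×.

15

The order of 273 must divide φ(341) = φ(11·31) = (11−1)·(31−1) = 10·30 = 300 = 2^2 · 3 · 5^2.
Divisors of 300: 1, 2, 3, 4, 5, 6, 10, 12, 15, 20, 25, 30, 50, 60, 75, 100, 150, 300.
Evaluate successive powers at the divisors of 300:
273^1 ≡ 273 (mod 341)
273^2 ≡ 191 (mod 341)
273^3 ≡ 311 (mod 341)
273^4 ≡ 335 (mod 341)
273^5 ≡ 67 (mod 341)
273^6 ≡ 218 (mod 341)
273^10 ≡ 56 (mod 341)
273^12 ≡ 125 (mod 341)
273^15 ≡ 1 (mod 341) ✓
Therefore the multiplicative order of 273 modulo 341 is 15.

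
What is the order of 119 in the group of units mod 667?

308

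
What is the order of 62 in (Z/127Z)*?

Since 62 ∈ (Z/127Z)^×, its order divides φ(127) = 127 − 1 = 126 = 2 · 3^2 · 7.
Divisors of 126: 1, 2, 3, 6, 7, 9, 14, 18, 21, 42, 63, 126.
Compute 62^d (mod 127) for the divisors d until we hit 1:
62^1 ≡ 62
62^2 ≡ 34
62^3 ≡ 76
62^6 ≡ 61
62^7 ≡ 99
62^9 ≡ 64
62^14 ≡ 22
62^18 ≡ 32
62^21 ≡ 19
62^42 ≡ 107
62^63 ≡ 1
Therefore the multiplicative order of 62 modulo 127 is 63.

63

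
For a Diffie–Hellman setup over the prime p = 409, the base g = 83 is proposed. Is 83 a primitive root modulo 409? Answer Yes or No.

No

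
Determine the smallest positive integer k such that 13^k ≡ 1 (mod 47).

46

The order of 13 must divide φ(47) = 47 − 1 = 46 = 2 · 23.
Divisors of 46: 1, 2, 23, 46.
Evaluate successive powers at the divisors of 46:
13^1 ≡ 13 (mod 47)
13^2 ≡ 28 (mod 47)
13^23 ≡ 46 (mod 47)
13^46 ≡ 1 (mod 47) ✓
Therefore the multiplicative order of 13 modulo 47 is 46.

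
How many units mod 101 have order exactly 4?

φ(101) = 101 − 1 = 100 = 2^2 · 5^2.
In a cyclic group of order 100, there are φ(d) elements of order d for each divisor d of 100, and zero for non-divisors.
4 = 2^2 divides 100, and φ(4) = 2.

2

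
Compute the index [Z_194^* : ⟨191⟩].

2

ord(191) | φ(194) = φ(2)·φ(97) = 1·96 = 96 = 2^5 · 3.
Divisors of 96: 1, 2, 3, 4, 6, 8, 12, 16, 24, 32, 48, 96.
Test each divisor d:
191^1 ≡ 191
191^2 ≡ 9
191^3 ≡ 167
191^4 ≡ 81
191^6 ≡ 147
191^8 ≡ 159
191^12 ≡ 75
191^16 ≡ 61
191^24 ≡ 193
191^32 ≡ 35
191^48 ≡ 1
Thus |⟨191⟩| = ord(191) = 48.
[(Z/194Z)^× : ⟨191⟩] = 96/48 = 2.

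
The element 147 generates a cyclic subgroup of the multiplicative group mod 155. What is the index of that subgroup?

Since 147 ∈ (Z/155Z)^×, its order divides φ(155) = φ(5·31) = (5−1)·(31−1) = 4·30 = 120 = 2^3 · 3 · 5.
Divisors of 120: 1, 2, 3, 4, 5, 6, 8, 10, 12, 15, 20, 24, 30, 40, 60, 120.
Check 147^d mod 155 for each divisor in increasing order:
147^1 ≡ 147 (mod 155)
147^2 ≡ 64 (mod 155)
147^3 ≡ 108 (mod 155)
147^4 ≡ 66 (mod 155)
147^5 ≡ 92 (mod 155)
147^6 ≡ 39 (mod 155)
147^8 ≡ 16 (mod 155)
147^10 ≡ 94 (mod 155)
147^12 ≡ 126 (mod 155)
147^15 ≡ 123 (mod 155)
147^20 ≡ 1 (mod 155) ✓
Thus |⟨147⟩| = ord(147) = 20.
The index is φ(155) / ord(147) = 120 / 20 = 6.

6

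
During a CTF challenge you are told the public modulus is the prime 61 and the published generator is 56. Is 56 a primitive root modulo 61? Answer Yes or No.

φ(61) = 61 − 1 = 60 = 2^2 · 3 · 5.
Test 56^(60/q) mod 61 for each prime factor q of 60:
56^30 ≡ 1 (mod 61)  [q = 2: ≡ 1 ✗]
56^20 ≡ 47 (mod 61)  [q = 3: ≢ 1 ✓]
56^12 ≡ 20 (mod 61)  [q = 5: ≢ 1 ✓]
56^30 ≡ 1 shows ord(56) | 30, strictly less than φ(61); not a primitive root.

No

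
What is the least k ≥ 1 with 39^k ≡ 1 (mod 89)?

By Lagrange's theorem, ord_89(39) divides φ(89) = 89 − 1 = 88 = 2^3 · 11.
Divisors of 88: 1, 2, 4, 8, 11, 22, 44, 88.
Check 39^d mod 89 for each divisor in increasing order:
39^1 ≡ 39 (mod 89)
39^2 ≡ 8 (mod 89)
39^4 ≡ 64 (mod 89)
39^8 ≡ 2 (mod 89)
39^11 ≡ 1 (mod 89) ✓
The smallest such exponent is 11, so the order of 39 is 11.

11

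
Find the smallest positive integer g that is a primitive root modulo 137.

3

φ(137) = 137 − 1 = 136 = 2^3 · 17.
Test candidates g = 2, 3, … against the prime factors q ∈ {2, 17} of φ(137): g is a generator iff g^(136/q) ≢ 1 for every such q.
g = 2: 2^68 ≡ 1 — hits 1, so not a primitive root.
g = 3: 3^68 ≡ 136; 3^8 ≡ 122 — none is 1, so 3 is a primitive root.
Hence the least primitive root of 137 is 3.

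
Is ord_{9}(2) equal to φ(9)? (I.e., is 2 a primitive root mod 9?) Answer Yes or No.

φ(9) = φ(3^2) = 3·(3−1) = 6 = 2 · 3.
Test 2^(6/q) mod 9 for each prime factor q of 6:
2^3 ≡ 8 (mod 9)  [q = 2: ≢ 1 ✓]
2^2 ≡ 4 (mod 9)  [q = 3: ≢ 1 ✓]
Every test exponent gives a nontrivial residue, hence 2 generates the full group.

Yes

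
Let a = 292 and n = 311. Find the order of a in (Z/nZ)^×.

Since 292 ∈ (Z/311Z)^×, its order divides φ(311) = 311 − 1 = 310 = 2 · 5 · 31.
Divisors of 310: 1, 2, 5, 10, 31, 62, 155, 310.
Test each divisor d:
292^1 ≡ 292 (mod 311)
292^2 ≡ 50 (mod 311)
292^5 ≡ 83 (mod 311)
292^10 ≡ 47 (mod 311)
292^31 ≡ 36 (mod 311)
292^62 ≡ 52 (mod 311)
292^155 ≡ 1 (mod 311) ✓
Hence ord(292) = 155.

155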